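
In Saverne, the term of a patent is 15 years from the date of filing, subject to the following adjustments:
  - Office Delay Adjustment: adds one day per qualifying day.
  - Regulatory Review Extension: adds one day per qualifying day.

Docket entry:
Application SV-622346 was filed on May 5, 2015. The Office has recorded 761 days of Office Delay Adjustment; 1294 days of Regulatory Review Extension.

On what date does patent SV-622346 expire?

2035-12-20

Base term: filing date + 15 years → 5 May 2030.
Office Delay Adjustment: +761 days → 4 June 2032.
Regulatory Review Extension: +1294 days → 20 December 2035.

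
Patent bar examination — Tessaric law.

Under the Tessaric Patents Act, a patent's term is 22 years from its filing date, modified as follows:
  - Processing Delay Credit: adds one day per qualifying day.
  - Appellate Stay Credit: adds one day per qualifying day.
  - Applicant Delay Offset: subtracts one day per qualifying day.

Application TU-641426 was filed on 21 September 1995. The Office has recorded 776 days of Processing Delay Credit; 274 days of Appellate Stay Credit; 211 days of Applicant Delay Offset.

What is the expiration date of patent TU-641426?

January 8, 2020

Base term: filing date + 22 years → 21 September 2017.
Processing Delay Credit: +776 days → 6 November 2019.
Appellate Stay Credit: +274 days → 6 August 2020.
Applicant Delay Offset: −211 days → 8 January 2020.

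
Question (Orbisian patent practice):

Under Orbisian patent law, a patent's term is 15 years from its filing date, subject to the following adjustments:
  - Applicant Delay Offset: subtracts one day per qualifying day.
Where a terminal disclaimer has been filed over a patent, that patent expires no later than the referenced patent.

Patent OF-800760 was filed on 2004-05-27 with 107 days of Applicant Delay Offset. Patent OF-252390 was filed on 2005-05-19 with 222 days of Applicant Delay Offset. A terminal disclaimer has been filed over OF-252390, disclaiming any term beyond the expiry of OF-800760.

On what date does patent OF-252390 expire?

February 9, 2019

Natural term of OF-252390:
  Base: filing + 15 years → 19 May 2020.
  Applicant Delay Offset: −222 days → 10 October 2019.
Expiry of referenced patent OF-800760:
  Base: filing + 15 years → 27 May 2019.
  Applicant Delay Offset: −107 days → 9 February 2019.
Terminal disclaimer: OF-252390 expires on the earlier of 10 October 2019 and 9 February 2019.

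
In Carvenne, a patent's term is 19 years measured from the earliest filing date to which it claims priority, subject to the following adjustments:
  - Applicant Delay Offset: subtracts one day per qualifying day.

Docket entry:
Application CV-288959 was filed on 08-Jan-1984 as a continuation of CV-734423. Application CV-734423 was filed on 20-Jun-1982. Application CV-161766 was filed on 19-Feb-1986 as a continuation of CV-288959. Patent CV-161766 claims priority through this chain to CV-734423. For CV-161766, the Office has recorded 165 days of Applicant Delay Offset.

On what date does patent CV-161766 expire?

January 6, 2001

Earliest priority filing: 20 June 1982.
Base term: 20 June 1982 + 19 years → 20 June 2001.
Applicant Delay Offset: −165 days → 6 January 2001.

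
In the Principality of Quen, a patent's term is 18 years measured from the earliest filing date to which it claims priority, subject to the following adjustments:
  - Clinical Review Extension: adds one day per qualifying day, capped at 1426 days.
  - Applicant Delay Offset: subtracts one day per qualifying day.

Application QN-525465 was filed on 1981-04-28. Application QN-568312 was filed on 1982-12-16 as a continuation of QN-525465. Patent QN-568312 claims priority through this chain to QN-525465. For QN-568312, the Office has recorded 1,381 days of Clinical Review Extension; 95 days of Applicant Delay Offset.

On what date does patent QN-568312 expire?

Earliest priority filing: 28 April 1981.
Base term: 28 April 1981 + 18 years → 28 April 1999.
Clinical Review Extension: 1381 days (within the 1426-day cap) → +1381 days → 7 February 2003.
Applicant Delay Offset: −95 days → 4 November 2002.

2002-11-04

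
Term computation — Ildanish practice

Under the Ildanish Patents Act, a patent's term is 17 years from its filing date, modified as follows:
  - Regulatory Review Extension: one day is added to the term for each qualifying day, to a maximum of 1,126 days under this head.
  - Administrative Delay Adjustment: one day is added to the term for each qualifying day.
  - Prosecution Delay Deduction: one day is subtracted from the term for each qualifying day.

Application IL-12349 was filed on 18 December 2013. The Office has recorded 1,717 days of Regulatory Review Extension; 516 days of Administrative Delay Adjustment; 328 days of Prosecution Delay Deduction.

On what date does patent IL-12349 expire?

July 24, 2034

Base term: filing date + 17 years → 18 December 2030.
Regulatory Review Extension: 1717 days claimed exceeds the 1126-day cap, so +1126 days → 17 January 2034.
Administrative Delay Adjustment: +516 days → 17 June 2035.
Prosecution Delay Deduction: −328 days → 24 July 2034.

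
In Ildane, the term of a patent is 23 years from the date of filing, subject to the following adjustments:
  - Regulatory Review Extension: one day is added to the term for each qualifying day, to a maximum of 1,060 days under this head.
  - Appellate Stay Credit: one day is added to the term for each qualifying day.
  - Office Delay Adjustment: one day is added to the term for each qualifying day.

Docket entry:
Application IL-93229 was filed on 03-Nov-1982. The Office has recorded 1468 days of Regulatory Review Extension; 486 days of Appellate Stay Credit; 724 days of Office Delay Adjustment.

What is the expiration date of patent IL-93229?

Base term: filing date + 23 years → 3 November 2005.
Regulatory Review Extension: 1468 days claimed exceeds the 1060-day cap, so +1060 days → 28 September 2008.
Appellate Stay Credit: +486 days → 27 January 2010.
Office Delay Adjustment: +724 days → 21 January 2012.

2012-01-21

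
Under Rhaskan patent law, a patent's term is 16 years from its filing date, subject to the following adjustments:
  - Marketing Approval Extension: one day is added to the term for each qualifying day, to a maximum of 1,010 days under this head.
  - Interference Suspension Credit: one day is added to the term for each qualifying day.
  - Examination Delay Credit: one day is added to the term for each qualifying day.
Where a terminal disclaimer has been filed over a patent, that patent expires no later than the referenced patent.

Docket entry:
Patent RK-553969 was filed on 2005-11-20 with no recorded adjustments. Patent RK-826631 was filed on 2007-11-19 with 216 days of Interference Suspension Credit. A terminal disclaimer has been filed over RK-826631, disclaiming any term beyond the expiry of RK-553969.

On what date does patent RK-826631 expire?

Natural term of RK-826631:
  Base: filing + 16 years → 19 November 2023.
  Interference Suspension Credit: +216 days → 22 June 2024.
Expiry of referenced patent RK-553969:
  Base: filing + 16 years → 20 November 2021.
Terminal disclaimer: RK-826631 expires on the earlier of 22 June 2024 and 20 November 2021.

2021-11-20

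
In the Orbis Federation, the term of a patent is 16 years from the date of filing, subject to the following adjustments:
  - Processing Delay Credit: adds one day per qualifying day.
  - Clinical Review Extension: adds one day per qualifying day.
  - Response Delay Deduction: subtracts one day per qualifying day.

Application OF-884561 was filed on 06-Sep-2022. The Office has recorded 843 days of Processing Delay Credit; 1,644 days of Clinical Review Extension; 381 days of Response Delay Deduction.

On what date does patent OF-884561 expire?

Base term: filing date + 16 years → 6 September 2038.
Processing Delay Credit: +843 days → 27 December 2040.
Clinical Review Extension: +1644 days → 28 June 2045.
Response Delay Deduction: −381 days → 12 June 2044.

2044-06-12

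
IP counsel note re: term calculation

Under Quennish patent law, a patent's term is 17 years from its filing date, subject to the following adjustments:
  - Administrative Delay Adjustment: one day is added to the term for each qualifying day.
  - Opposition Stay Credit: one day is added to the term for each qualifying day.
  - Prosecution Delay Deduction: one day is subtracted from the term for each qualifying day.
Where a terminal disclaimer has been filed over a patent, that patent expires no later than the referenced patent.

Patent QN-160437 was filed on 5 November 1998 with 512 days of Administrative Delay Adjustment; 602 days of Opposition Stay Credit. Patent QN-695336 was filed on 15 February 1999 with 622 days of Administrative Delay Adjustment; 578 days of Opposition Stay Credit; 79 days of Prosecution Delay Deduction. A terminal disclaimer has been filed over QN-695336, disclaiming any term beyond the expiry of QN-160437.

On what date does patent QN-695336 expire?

Natural term of QN-695336:
  Base: filing + 17 years → 15 February 2016.
  Administrative Delay Adjustment: +622 days → 29 October 2017.
  Opposition Stay Credit: +578 days → 30 May 2019.
  Prosecution Delay Deduction: −79 days → 12 March 2019.
Expiry of referenced patent QN-160437:
  Base: filing + 17 years → 5 November 2015.
  Administrative Delay Adjustment: +512 days → 31 March 2017.
  Opposition Stay Credit: +602 days → 23 November 2018.
Terminal disclaimer: QN-695336 expires on the earlier of 12 March 2019 and 23 November 2018.

November 23, 2018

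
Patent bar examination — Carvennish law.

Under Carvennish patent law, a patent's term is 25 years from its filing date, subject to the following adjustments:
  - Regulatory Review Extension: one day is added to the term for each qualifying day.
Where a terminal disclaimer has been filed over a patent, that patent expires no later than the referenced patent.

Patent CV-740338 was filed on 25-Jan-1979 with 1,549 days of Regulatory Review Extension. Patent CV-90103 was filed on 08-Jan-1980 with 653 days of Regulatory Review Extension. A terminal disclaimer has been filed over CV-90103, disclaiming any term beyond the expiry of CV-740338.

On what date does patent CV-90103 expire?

Natural term of CV-90103:
  Base: filing + 25 years → 8 January 2005.
  Regulatory Review Extension: +653 days → 23 October 2006.
Expiry of referenced patent CV-740338:
  Base: filing + 25 years → 25 January 2004.
  Regulatory Review Extension: +1549 days → 22 April 2008.
Terminal disclaimer: CV-90103 expires on the earlier of 23 October 2006 and 22 April 2008.

October 23, 2006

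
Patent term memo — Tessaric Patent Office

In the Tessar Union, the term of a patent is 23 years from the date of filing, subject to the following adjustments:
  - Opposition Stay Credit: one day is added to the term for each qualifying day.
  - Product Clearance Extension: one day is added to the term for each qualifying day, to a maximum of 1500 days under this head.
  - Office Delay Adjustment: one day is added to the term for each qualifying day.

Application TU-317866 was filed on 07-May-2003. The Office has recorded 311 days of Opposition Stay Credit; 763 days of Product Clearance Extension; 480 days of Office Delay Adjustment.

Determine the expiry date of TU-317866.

2030-08-08

Base term: filing date + 23 years → 7 May 2026.
Opposition Stay Credit: +311 days → 14 March 2027.
Product Clearance Extension: 763 days (within the 1500-day cap) → +763 days → 15 April 2029.
Office Delay Adjustment: +480 days → 8 August 2030.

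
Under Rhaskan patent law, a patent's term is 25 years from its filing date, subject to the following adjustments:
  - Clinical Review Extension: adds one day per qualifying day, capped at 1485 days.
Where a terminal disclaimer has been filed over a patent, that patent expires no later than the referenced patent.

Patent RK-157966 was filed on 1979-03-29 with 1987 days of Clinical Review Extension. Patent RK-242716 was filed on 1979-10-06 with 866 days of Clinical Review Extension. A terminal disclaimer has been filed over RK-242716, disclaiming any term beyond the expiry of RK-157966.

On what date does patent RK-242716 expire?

Natural term of RK-242716:
  Base: filing + 25 years → 6 October 2004.
  Clinical Review Extension: 866 days (within the 1485-day cap) → +866 days → 19 February 2007.
Expiry of referenced patent RK-157966:
  Base: filing + 25 years → 29 March 2004.
  Clinical Review Extension: 1987 days claimed exceeds the 1485-day cap, so +1485 days → 22 April 2008.
Terminal disclaimer: RK-242716 expires on the earlier of 19 February 2007 and 22 April 2008.

2007-02-19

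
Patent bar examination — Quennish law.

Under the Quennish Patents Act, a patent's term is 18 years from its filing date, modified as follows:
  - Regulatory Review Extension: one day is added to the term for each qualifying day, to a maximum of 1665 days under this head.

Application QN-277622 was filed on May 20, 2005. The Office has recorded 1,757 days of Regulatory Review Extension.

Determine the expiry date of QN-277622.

Base term: filing date + 18 years → 20 May 2023.
Regulatory Review Extension: 1757 days claimed exceeds the 1665-day cap, so +1665 days → 10 December 2027.

2027-12-10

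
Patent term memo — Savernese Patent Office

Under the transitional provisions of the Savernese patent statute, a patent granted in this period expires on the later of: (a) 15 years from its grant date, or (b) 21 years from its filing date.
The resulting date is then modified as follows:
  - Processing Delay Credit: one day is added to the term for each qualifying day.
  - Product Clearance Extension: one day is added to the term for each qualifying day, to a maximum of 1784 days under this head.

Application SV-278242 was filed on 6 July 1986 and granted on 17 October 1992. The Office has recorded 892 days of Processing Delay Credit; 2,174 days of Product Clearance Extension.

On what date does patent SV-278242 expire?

2015-02-13

(a) grant + 15 years → 17 October 2007.
(b) filing + 21 years → 6 July 2007.
Later of the two: 17 October 2007.
Processing Delay Credit: +892 days → 27 March 2010.
Product Clearance Extension: 2174 days claimed exceeds the 1784-day cap, so +1784 days → 13 February 2015.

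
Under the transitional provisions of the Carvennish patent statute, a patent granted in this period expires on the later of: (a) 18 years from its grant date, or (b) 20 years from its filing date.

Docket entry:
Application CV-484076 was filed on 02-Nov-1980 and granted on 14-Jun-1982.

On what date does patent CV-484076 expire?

(a) grant + 18 years → 14 June 2000.
(b) filing + 20 years → 2 November 2000.
Later of the two: 2 November 2000.

2000-11-02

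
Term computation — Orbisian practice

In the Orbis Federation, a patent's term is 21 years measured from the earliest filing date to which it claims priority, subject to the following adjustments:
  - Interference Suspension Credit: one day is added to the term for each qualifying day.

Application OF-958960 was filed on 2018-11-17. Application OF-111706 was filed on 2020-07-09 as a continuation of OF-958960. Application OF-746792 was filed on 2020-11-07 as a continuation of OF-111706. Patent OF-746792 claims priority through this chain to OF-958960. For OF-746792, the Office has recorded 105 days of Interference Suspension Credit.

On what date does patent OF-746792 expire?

2040-03-01

Earliest priority filing: 17 November 2018.
Base term: 17 November 2018 + 21 years → 17 November 2039.
Interference Suspension Credit: +105 days → 1 March 2040.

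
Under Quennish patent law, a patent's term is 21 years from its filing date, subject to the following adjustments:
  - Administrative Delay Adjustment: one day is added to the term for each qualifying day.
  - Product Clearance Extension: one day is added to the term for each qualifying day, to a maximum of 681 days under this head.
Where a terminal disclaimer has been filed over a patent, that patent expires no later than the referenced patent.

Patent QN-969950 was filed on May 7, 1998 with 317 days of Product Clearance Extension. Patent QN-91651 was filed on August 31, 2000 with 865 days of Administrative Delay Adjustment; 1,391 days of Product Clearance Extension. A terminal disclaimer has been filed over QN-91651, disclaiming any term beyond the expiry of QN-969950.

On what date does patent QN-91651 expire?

Natural term of QN-91651:
  Base: filing + 21 years → 31 August 2021.
  Administrative Delay Adjustment: +865 days → 13 January 2024.
  Product Clearance Extension: 1391 days claimed exceeds the 681-day cap, so +681 days → 24 November 2025.
Expiry of referenced patent QN-969950:
  Base: filing + 21 years → 7 May 2019.
  Product Clearance Extension: 317 days (within the 681-day cap) → +317 days → 19 March 2020.
Terminal disclaimer: QN-91651 expires on the earlier of 24 November 2025 and 19 March 2020.

March 19, 2020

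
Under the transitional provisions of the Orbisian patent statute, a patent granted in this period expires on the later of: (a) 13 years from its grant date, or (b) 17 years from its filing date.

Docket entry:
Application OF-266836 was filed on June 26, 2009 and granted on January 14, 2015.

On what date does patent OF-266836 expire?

2028-01-14

(a) grant + 13 years → 14 January 2028.
(b) filing + 17 years → 26 June 2026.
Later of the two: 14 January 2028.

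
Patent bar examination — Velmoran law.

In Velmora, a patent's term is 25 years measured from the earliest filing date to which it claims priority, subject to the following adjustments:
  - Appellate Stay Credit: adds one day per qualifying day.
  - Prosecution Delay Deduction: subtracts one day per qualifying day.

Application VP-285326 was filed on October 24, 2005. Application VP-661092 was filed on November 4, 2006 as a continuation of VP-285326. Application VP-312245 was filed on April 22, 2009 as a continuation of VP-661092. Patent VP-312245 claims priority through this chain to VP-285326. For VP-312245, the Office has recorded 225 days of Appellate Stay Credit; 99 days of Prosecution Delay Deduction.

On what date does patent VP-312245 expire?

February 27, 2031

Earliest priority filing: 24 October 2005.
Base term: 24 October 2005 + 25 years → 24 October 2030.
Appellate Stay Credit: +225 days → 6 June 2031.
Prosecution Delay Deduction: −99 days → 27 February 2031.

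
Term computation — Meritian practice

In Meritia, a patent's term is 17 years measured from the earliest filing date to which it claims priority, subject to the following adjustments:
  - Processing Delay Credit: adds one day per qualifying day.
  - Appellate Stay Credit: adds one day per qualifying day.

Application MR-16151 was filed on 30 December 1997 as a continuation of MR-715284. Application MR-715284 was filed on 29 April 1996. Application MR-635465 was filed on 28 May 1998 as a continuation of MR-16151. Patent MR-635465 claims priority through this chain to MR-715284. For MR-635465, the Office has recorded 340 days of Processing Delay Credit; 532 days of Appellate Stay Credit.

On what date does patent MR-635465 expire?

Earliest priority filing: 29 April 1996.
Base term: 29 April 1996 + 17 years → 29 April 2013.
Processing Delay Credit: +340 days → 4 April 2014.
Appellate Stay Credit: +532 days → 18 September 2015.

2015-09-18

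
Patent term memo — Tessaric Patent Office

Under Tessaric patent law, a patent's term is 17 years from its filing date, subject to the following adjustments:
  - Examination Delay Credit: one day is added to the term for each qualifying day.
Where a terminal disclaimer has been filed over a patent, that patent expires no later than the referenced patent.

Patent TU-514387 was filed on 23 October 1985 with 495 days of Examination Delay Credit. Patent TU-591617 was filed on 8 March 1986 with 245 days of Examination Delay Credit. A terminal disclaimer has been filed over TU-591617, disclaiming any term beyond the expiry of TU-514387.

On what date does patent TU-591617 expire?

Natural term of TU-591617:
  Base: filing + 17 years → 8 March 2003.
  Examination Delay Credit: +245 days → 8 November 2003.
Expiry of referenced patent TU-514387:
  Base: filing + 17 years → 23 October 2002.
  Examination Delay Credit: +495 days → 1 March 2004.
Terminal disclaimer: TU-591617 expires on the earlier of 8 November 2003 and 1 March 2004.

2003-11-08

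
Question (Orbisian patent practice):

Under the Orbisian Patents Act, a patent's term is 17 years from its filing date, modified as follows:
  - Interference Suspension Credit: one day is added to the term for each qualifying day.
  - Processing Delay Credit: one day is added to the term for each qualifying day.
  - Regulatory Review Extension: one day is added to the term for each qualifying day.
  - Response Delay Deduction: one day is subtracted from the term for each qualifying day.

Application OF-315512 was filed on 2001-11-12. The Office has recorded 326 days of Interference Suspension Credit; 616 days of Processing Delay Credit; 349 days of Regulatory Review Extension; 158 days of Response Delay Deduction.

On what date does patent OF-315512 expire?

December 19, 2021

Base term: filing date + 17 years → 12 November 2018.
Interference Suspension Credit: +326 days → 4 October 2019.
Processing Delay Credit: +616 days → 11 June 2021.
Regulatory Review Extension: +349 days → 26 May 2022.
Response Delay Deduction: −158 days → 19 December 2021.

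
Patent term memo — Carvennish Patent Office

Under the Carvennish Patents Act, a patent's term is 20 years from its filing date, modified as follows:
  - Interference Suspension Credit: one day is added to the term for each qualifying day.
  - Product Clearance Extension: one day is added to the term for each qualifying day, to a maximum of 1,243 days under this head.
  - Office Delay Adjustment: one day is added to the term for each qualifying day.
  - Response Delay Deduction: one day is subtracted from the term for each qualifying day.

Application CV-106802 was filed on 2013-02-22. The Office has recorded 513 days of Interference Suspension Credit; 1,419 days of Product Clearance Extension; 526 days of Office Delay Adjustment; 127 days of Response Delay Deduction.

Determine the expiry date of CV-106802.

Base term: filing date + 20 years → 22 February 2033.
Interference Suspension Credit: +513 days → 20 July 2034.
Product Clearance Extension: 1419 days claimed exceeds the 1243-day cap, so +1243 days → 14 December 2037.
Office Delay Adjustment: +526 days → 24 May 2039.
Response Delay Deduction: −127 days → 17 January 2039.

January 17, 2039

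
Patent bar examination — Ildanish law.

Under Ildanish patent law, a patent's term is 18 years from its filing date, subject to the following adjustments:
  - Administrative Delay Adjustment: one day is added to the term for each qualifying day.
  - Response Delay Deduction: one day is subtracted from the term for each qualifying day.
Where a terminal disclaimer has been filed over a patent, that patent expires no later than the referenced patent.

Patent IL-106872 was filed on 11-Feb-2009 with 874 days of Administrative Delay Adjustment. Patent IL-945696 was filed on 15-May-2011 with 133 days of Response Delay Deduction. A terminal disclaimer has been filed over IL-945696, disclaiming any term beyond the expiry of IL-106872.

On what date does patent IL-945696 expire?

2029-01-02

Natural term of IL-945696:
  Base: filing + 18 years → 15 May 2029.
  Response Delay Deduction: −133 days → 2 January 2029.
Expiry of referenced patent IL-106872:
  Base: filing + 18 years → 11 February 2027.
  Administrative Delay Adjustment: +874 days → 4 July 2029.
Terminal disclaimer: IL-945696 expires on the earlier of 2 January 2029 and 4 July 2029.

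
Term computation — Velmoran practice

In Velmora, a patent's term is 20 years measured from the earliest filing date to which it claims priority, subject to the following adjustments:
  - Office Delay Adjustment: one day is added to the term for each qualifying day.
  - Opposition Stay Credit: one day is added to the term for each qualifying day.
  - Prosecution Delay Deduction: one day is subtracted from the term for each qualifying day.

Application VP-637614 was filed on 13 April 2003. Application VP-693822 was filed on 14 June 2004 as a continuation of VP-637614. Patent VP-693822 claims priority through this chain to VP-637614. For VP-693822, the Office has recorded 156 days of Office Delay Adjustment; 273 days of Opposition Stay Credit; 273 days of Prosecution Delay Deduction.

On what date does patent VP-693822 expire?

2023-09-16

Earliest priority filing: 13 April 2003.
Base term: 13 April 2003 + 20 years → 13 April 2023.
Office Delay Adjustment: +156 days → 16 September 2023.
Opposition Stay Credit: +273 days → 15 June 2024.
Prosecution Delay Deduction: −273 days → 16 September 2023.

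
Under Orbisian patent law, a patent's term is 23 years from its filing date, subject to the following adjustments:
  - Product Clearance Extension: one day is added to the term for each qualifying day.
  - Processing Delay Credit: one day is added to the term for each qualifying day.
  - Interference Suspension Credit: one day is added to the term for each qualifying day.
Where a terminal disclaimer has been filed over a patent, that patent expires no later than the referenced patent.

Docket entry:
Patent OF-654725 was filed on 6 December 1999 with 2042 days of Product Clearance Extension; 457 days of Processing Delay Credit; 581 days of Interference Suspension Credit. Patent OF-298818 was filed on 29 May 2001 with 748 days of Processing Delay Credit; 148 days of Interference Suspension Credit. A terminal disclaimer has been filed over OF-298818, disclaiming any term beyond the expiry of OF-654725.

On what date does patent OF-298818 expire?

November 11, 2026

Natural term of OF-298818:
  Base: filing + 23 years → 29 May 2024.
  Processing Delay Credit: +748 days → 16 June 2026.
  Interference Suspension Credit: +148 days → 11 November 2026.
Expiry of referenced patent OF-654725:
  Base: filing + 23 years → 6 December 2022.
  Product Clearance Extension: +2042 days → 9 July 2028.
  Processing Delay Credit: +457 days → 9 October 2029.
  Interference Suspension Credit: +581 days → 13 May 2031.
Terminal disclaimer: OF-298818 expires on the earlier of 11 November 2026 and 13 May 2031.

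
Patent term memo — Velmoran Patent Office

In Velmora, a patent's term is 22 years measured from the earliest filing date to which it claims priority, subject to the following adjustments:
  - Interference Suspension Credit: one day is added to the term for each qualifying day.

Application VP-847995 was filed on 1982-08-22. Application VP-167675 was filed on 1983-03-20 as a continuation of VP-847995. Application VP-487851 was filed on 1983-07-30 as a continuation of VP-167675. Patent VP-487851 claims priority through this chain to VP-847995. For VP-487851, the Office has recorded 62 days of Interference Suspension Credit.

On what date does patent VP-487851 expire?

Earliest priority filing: 22 August 1982.
Base term: 22 August 1982 + 22 years → 22 August 2004.
Interference Suspension Credit: +62 days → 23 October 2004.

2004-10-23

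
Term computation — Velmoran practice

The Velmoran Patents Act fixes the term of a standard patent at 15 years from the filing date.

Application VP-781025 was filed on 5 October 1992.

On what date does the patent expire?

Filing date + 15 years → 5 October 2007.

October 5, 2007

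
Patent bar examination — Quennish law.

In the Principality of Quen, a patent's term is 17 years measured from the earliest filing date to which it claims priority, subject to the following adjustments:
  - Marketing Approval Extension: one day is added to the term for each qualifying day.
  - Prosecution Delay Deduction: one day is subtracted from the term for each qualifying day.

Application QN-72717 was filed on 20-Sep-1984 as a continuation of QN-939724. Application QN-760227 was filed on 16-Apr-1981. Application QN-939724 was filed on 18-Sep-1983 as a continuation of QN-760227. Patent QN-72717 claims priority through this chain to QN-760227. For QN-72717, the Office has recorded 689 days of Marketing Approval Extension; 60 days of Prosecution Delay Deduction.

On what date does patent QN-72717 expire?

Earliest priority filing: 16 April 1981.
Base term: 16 April 1981 + 17 years → 16 April 1998.
Marketing Approval Extension: +689 days → 5 March 2000.
Prosecution Delay Deduction: −60 days → 5 January 2000.

January 5, 2000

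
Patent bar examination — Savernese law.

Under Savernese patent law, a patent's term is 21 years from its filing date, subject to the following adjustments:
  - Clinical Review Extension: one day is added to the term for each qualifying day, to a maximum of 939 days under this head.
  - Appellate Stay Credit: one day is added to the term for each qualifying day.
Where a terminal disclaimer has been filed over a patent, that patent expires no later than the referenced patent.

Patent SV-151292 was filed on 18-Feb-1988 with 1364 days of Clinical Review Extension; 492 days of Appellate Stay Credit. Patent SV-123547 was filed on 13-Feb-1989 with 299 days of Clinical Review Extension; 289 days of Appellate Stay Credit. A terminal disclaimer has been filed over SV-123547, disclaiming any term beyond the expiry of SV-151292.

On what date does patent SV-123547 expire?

September 24, 2011

Natural term of SV-123547:
  Base: filing + 21 years → 13 February 2010.
  Clinical Review Extension: 299 days (within the 939-day cap) → +299 days → 9 December 2010.
  Appellate Stay Credit: +289 days → 24 September 2011.
Expiry of referenced patent SV-151292:
  Base: filing + 21 years → 18 February 2009.
  Clinical Review Extension: 1364 days claimed exceeds the 939-day cap, so +939 days → 15 September 2011.
  Appellate Stay Credit: +492 days → 19 January 2013.
Terminal disclaimer: SV-123547 expires on the earlier of 24 September 2011 and 19 January 2013.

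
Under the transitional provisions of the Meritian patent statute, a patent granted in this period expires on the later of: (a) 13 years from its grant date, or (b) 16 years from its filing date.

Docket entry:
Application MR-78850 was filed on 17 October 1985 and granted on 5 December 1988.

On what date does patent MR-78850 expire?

(a) grant + 13 years → 5 December 2001.
(b) filing + 16 years → 17 October 2001.
Later of the two: 5 December 2001.

December 5, 2001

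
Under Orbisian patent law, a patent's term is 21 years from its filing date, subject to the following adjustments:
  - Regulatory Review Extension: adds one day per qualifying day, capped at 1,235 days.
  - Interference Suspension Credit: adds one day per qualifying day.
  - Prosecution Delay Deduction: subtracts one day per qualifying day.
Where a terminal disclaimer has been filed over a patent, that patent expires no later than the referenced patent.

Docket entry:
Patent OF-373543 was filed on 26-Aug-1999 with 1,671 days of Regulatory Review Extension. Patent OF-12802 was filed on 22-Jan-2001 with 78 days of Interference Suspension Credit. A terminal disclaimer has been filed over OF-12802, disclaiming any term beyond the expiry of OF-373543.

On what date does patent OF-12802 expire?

April 10, 2022

Natural term of OF-12802:
  Base: filing + 21 years → 22 January 2022.
  Interference Suspension Credit: +78 days → 10 April 2022.
Expiry of referenced patent OF-373543:
  Base: filing + 21 years → 26 August 2020.
  Regulatory Review Extension: 1671 days claimed exceeds the 1235-day cap, so +1235 days → 13 January 2024.
Terminal disclaimer: OF-12802 expires on the earlier of 10 April 2022 and 13 January 2024.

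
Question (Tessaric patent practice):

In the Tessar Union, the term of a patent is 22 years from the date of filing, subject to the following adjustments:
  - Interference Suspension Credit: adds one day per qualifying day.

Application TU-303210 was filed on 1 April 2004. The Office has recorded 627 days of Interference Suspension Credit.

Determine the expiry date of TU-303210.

December 19, 2027

Base term: filing date + 22 years → 1 April 2026.
Interference Suspension Credit: +627 days → 19 December 2027.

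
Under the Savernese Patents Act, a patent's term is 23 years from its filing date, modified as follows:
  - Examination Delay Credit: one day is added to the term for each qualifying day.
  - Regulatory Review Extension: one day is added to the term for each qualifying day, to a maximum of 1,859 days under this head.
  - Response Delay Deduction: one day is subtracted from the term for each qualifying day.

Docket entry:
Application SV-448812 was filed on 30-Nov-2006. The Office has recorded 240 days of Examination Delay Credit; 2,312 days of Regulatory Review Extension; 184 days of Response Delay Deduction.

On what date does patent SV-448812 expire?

Base term: filing date + 23 years → 30 November 2029.
Examination Delay Credit: +240 days → 28 July 2030.
Regulatory Review Extension: 2312 days claimed exceeds the 1859-day cap, so +1859 days → 30 August 2035.
Response Delay Deduction: −184 days → 27 February 2035.

February 27, 2035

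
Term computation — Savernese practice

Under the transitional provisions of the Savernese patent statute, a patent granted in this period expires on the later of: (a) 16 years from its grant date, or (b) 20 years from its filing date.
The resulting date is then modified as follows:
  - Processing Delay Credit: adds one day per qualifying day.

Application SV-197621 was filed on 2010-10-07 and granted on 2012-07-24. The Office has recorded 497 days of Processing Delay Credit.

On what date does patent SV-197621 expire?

(a) grant + 16 years → 24 July 2028.
(b) filing + 20 years → 7 October 2030.
Later of the two: 7 October 2030.
Processing Delay Credit: +497 days → 16 February 2032.

2032-02-16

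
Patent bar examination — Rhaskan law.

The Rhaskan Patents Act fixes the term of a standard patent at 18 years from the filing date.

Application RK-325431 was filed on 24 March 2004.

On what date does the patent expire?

Filing date + 18 years → 24 March 2022.

2022-03-24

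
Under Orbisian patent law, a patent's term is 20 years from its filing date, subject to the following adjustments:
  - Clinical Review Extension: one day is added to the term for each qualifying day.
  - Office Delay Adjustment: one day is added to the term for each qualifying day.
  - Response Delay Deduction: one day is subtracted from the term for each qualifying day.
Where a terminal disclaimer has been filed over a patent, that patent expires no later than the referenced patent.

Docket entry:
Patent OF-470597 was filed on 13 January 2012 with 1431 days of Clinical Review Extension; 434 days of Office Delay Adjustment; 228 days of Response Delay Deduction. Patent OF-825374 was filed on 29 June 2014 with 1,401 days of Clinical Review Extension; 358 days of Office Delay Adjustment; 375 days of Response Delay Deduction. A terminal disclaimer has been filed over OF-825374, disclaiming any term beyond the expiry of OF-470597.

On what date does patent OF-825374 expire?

Natural term of OF-825374:
  Base: filing + 20 years → 29 June 2034.
  Clinical Review Extension: +1401 days → 30 April 2038.
  Office Delay Adjustment: +358 days → 23 April 2039.
  Response Delay Deduction: −375 days → 13 April 2038.
Expiry of referenced patent OF-470597:
  Base: filing + 20 years → 13 January 2032.
  Clinical Review Extension: +1431 days → 14 December 2035.
  Office Delay Adjustment: +434 days → 20 February 2037.
  Response Delay Deduction: −228 days → 7 July 2036.
Terminal disclaimer: OF-825374 expires on the earlier of 13 April 2038 and 7 July 2036.

July 7, 2036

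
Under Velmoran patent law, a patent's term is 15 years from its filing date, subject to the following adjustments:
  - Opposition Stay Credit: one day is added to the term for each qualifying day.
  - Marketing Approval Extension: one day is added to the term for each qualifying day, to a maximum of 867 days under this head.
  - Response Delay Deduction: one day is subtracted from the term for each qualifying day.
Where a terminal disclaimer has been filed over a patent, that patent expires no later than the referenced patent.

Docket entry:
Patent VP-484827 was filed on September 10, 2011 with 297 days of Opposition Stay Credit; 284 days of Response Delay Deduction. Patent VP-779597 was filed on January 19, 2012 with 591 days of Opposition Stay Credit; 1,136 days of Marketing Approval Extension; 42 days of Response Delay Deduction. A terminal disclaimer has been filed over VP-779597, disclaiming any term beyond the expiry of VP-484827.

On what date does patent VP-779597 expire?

Natural term of VP-779597:
  Base: filing + 15 years → 19 January 2027.
  Opposition Stay Credit: +591 days → 1 September 2028.
  Marketing Approval Extension: 1136 days claimed exceeds the 867-day cap, so +867 days → 16 January 2031.
  Response Delay Deduction: −42 days → 5 December 2030.
Expiry of referenced patent VP-484827:
  Base: filing + 15 years → 10 September 2026.
  Opposition Stay Credit: +297 days → 4 July 2027.
  Response Delay Deduction: −284 days → 23 September 2026.
Terminal disclaimer: VP-779597 expires on the earlier of 5 December 2030 and 23 September 2026.

September 23, 2026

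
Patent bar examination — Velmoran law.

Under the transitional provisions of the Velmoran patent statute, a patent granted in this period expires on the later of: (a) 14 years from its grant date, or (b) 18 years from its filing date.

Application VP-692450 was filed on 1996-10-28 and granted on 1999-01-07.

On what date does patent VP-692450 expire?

(a) grant + 14 years → 7 January 2013.
(b) filing + 18 years → 28 October 2014.
Later of the two: 28 October 2014.

October 28, 2014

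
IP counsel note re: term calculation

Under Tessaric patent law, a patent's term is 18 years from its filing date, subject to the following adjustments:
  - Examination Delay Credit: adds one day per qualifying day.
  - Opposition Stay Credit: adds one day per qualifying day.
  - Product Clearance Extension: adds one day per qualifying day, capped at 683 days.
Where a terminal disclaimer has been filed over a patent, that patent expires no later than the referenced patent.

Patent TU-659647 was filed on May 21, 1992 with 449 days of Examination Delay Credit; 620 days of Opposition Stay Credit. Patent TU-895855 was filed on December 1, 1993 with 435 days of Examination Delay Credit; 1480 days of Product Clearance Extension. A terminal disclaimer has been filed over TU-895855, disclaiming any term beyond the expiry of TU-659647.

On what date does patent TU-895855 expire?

2013-04-24

Natural term of TU-895855:
  Base: filing + 18 years → 1 December 2011.
  Examination Delay Credit: +435 days → 8 February 2013.
  Product Clearance Extension: 1480 days claimed exceeds the 683-day cap, so +683 days → 23 December 2014.
Expiry of referenced patent TU-659647:
  Base: filing + 18 years → 21 May 2010.
  Examination Delay Credit: +449 days → 13 August 2011.
  Opposition Stay Credit: +620 days → 24 April 2013.
Terminal disclaimer: TU-895855 expires on the earlier of 23 December 2014 and 24 April 2013.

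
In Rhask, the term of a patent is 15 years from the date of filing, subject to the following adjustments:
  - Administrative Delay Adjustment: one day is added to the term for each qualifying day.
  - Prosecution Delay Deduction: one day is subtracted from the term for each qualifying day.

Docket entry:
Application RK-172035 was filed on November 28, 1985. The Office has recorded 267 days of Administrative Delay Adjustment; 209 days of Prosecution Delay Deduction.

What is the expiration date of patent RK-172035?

Base term: filing date + 15 years → 28 November 2000.
Administrative Delay Adjustment: +267 days → 22 August 2001.
Prosecution Delay Deduction: −209 days → 25 January 2001.

January 25, 2001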